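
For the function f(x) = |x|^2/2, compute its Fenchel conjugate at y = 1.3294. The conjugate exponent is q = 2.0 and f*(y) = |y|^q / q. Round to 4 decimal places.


The conjugate exponent q satisfies 1/p + 1/q = 1.
p = 2, so q = 2/(2 - 1) = 2.0
|y|^q = 1.3294^2.0 = 1.7673
f*(1.3294) = 1.7673 / 2.0 = 0.8837


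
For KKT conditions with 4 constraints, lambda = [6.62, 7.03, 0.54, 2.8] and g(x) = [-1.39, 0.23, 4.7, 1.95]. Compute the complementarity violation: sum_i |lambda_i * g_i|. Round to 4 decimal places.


KKT complementary slackness check:
lambda_1 * g_1 = 6.62 * -1.39 = -9.2018
lambda_2 * g_2 = 7.03 * 0.23 = 1.6169
lambda_3 * g_3 = 0.54 * 4.7 = 2.538
lambda_4 * g_4 = 2.8 * 1.95 = 5.46
Total violation = 9.2018 + 1.6169 + 2.538 + 5.46 = 18.8167


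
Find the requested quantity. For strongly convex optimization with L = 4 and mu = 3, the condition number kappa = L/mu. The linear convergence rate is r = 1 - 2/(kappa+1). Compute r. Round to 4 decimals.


Step 1: Compute the condition number.
kappa = L/mu = 4/3 = 1.3333
Step 2: Compute the convergence rate.
r = 1 - 2/(kappa + 1) = 1 - 2*mu/(L + mu) = (L - mu)/(L + mu) = 1/7 = 0.1429


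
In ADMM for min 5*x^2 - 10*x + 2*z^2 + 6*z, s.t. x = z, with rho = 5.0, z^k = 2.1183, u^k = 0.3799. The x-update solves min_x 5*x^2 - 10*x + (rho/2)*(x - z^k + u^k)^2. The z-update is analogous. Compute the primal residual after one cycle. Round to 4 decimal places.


ADMM iteration with rho = 5.0, z^k = 2.1183, u^k = 0.3799
Step 1: x-update.
Minimize 5*x^2 - 10*x + (5.0/2)*(x - 2.1183 + 0.3799)^2
FOC: (2*5 + 5.0)*x = 10 + 5.0*(2.1183 - 0.3799)
x^{k+1} = 1.2461
Step 2: z-update.
Minimize 2*z^2 + 6*z + (5.0/2)*(1.2461 - z + 0.3799)^2
FOC: (2*2 + 5.0)*z = -6 + 5.0*(1.2461 + 0.3799)
z^{k+1} = 0.2367
Step 3: u-update.
u^{k+1} = 0.3799 + 1.2461 - 0.2367 = 1.3893
Step 4: Primal residual = |1.2461 - 0.2367| = 1.0094


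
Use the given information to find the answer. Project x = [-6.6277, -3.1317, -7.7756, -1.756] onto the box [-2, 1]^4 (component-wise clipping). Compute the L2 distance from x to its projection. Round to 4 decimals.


Project each component onto [-2, 1].
clip(-6.6277) = -2.0, clip(-3.1317) = -2.0, clip(-7.7756) = -2.0, clip(-1.756) = -1.756
Projection = [-2.0, -2.0, -2.0, -1.756]
Squared diffs: [21.4156, 1.2807, 33.3576, 0.0]
Distance = sqrt(56.0539) = 7.4869


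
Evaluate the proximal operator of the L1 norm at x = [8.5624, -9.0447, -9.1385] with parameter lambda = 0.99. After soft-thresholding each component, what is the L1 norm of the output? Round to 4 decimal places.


Soft-thresholding with lambda = 0.99:
prox(8.5624) = sign(8.5624)*max(|8.5624| - 0.99, 0) = 7.5724
prox(-9.0447) = sign(-9.0447)*max(|-9.0447| - 0.99, 0) = -8.0547
prox(-9.1385) = sign(-9.1385)*max(|-9.1385| - 0.99, 0) = -8.1485
prox(x) = [7.5724, -8.0547, -8.1485]
||prox(x)||_1 = 7.5724 + 8.0547 + 8.1485 = 23.7756


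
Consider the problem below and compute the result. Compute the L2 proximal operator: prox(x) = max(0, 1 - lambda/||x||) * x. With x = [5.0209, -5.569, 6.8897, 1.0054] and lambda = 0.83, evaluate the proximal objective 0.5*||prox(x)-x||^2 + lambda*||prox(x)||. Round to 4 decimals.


Step 1: Compute ||x||.
||x|| = 10.2324
Step 2: Compute scaling factor.
scale = max(0, 1 - 0.83/10.2324) = 0.9189
Step 3: prox(x) = [4.6136, -5.1173, 6.3308, 0.9238]
||prox(x)|| = 9.4024
Step 4: Proximal objective.
0.5*||prox-x||^2 = 0.3445
lambda*||prox|| = 7.804
Total = 8.1484


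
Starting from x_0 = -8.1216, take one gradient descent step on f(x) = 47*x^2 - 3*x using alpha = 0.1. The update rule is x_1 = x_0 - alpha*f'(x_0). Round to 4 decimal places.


We compute the gradient at x_0 and apply the update.
f'(x) = 94*x - 3
f'(-8.1216) = 94*-8.1216 - 3 = -766.4304
x_1 = -8.1216 - 0.1*-766.4304 = 68.5214


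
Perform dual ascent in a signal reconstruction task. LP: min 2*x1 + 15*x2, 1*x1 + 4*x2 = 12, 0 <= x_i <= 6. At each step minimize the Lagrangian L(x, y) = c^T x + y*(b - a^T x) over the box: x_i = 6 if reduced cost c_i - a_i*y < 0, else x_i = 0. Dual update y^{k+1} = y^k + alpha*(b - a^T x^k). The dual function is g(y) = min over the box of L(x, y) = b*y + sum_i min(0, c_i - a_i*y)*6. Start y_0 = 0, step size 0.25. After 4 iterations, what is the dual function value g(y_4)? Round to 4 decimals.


Dual ascent for LP: min 2*x1 + 15*x2, 1*x1 + 4*x2 = 12, 0 <= x_i <= 6
Step 1: y^k = 0.0, reduced costs: (2.0, 15.0)
  x^k = (0.0, 0.0), subgradient = b - a^T x = 12.0
  y^{k+1} = 0.0 + 0.25*12.0 = 3.0
Step 2: y^k = 3.0, reduced costs: (-1.0, 3.0)
  x^k = (6.0, 0.0), subgradient = b - a^T x = 6.0
  y^{k+1} = 3.0 + 0.25*6.0 = 4.5
Step 3: y^k = 4.5, reduced costs: (-2.5, -3.0)
  x^k = (6.0, 6.0), subgradient = b - a^T x = -18.0
  y^{k+1} = 4.5 + 0.25*-18.0 = 0.0
Step 4: y^k = 0.0, reduced costs: (2.0, 15.0)
  x^k = (0.0, 0.0), subgradient = b - a^T x = 12.0
  y^{k+1} = 0.0 + 0.25*12.0 = 3.0
Dual objective at y_4 = 3.0: reduced costs (-1.0, 3.0), box minimizer x = (6.0, 0.0)
g(y_4) = b*y + (c1 - a1*y)*x1 + (c2 - a2*y)*x2 = 12*3.0 + (-1.0)*6.0 + 3.0*0.0 = 36.0 - 6.0 + 0.0 = 30.0


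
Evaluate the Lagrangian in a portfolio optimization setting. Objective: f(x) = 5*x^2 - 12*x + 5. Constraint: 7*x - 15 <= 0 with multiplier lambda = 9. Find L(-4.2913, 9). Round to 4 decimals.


Step 1: Evaluate f(x).
f(-4.2913) = 5*(-4.2913)^2 - 12*(-4.2913) + 5 = 148.5719
Step 2: Evaluate g(x).
g(-4.2913) = 7*-4.2913 - 15 = -45.0391
Step 3: Compute Lagrangian.
L = 148.5719 + 9*-45.0391 = -256.78


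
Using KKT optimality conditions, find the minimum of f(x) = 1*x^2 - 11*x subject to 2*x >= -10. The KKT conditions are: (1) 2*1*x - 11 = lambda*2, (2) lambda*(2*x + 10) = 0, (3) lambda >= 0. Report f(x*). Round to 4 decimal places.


Step 1: Try lambda = 0 (constraint inactive).
Stationarity: 2*1*x - 11 = 0
x* = 11/(2*1) = 5.5
Check constraint: 2*5.5 = 11.0 >= -10 -- satisfied.
Step 2: Compute optimal value.
f(x*) = 1*5.5^2 - 11*5.5 = -30.25


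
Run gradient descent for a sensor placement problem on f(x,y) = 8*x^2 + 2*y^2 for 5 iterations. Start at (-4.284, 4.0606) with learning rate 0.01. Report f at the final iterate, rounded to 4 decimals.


Gradient descent on f(x,y) = 8*x^2 + 2*y^2.
Starting point: (-4.284, 4.0606), alpha = 0.01
Step 1: grad_x = 2*8*-4.284 = -68.544, grad_y = 2*2*4.0606 = 16.2424
  x_1 = -4.284 - 0.01*-68.544 = -3.5986
  y_1 = 4.0606 - 0.01*16.2424 = 3.8982
Step 2: grad_x = 2*8*-3.5986 = -57.577, grad_y = 2*2*3.8982 = 15.5927
  x_2 = -3.5986 - 0.01*-57.577 = -3.0228
  y_2 = 3.8982 - 0.01*15.5927 = 3.7422
Step 3: grad_x = 2*8*-3.0228 = -48.3646, grad_y = 2*2*3.7422 = 14.969
  x_3 = -3.0228 - 0.01*-48.3646 = -2.5391
  y_3 = 3.7422 - 0.01*14.969 = 3.5926
Step 4: grad_x = 2*8*-2.5391 = -40.6263, grad_y = 2*2*3.5926 = 14.3702
  x_4 = -2.5391 - 0.01*-40.6263 = -2.1329
  y_4 = 3.5926 - 0.01*14.3702 = 3.4489
Step 5: grad_x = 2*8*-2.1329 = -34.1261, grad_y = 2*2*3.4489 = 13.7954
  x_5 = -2.1329 - 0.01*-34.1261 = -1.7916
  y_5 = 3.4489 - 0.01*13.7954 = 3.3109
f(-1.7916, 3.3109) = 8*(-1.7916)^2 + 2*3.3109^2 = 47.6034


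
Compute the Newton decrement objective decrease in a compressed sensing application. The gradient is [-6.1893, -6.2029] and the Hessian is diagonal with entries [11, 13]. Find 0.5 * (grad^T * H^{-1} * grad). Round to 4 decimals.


Step 1: H is diagonal, so H^(-1) * g = [-0.5627, -0.4771].
Step 2: g^T H^(-1) g = sum_i g_i^2 / H_ii
  = (-6.1893)^2/11 + (-6.2029)^2/13
  = 3.4825 + 2.9597 = 6.4422
Step 3: Objective decrease = 0.5 * g^T H^(-1) g = 3.2211


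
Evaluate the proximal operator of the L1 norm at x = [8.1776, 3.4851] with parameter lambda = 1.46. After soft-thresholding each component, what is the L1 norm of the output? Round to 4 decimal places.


Soft-thresholding with lambda = 1.46:
prox(8.1776) = sign(8.1776)*max(|8.1776| - 1.46, 0) = 6.7176
prox(3.4851) = sign(3.4851)*max(|3.4851| - 1.46, 0) = 2.0251
prox(x) = [6.7176, 2.0251]
||prox(x)||_1 = 6.7176 + 2.0251 = 8.7427


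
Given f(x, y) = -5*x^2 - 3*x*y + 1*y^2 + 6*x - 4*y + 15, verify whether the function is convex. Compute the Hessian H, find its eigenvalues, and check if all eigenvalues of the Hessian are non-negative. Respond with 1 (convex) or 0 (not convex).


The Hessian of f(x,y) = -5*x^2 - 3*x*y + 1*y^2 + 6*x - 4*y + 15 is:
H = [[-10, -3], [-3, 2]]
Trace = -10 + 2 = -8
Determinant = -10*2 - (-3)^2 = -29
Discriminant = (-8)^2 - 4*-29 = 180.0
Eigenvalues: lambda_1 = -10.7082, lambda_2 = 2.7082
The function is not convex.

0


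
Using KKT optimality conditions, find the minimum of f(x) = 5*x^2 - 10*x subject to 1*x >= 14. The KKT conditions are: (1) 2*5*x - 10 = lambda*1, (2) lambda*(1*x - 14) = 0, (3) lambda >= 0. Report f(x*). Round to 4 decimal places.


Step 1: Try lambda = 0 (constraint inactive).
x_unc = 10/(2*5) = 1.0
Check: 1*1.0 = 1.0 < 14 -- violated!
Step 2: Constraint must be active: 1*x = 14
x* = 14/1 = 14.0
lambda = (2*5*14.0 - 10)/1 = 130.0
Step 3: Compute optimal value.
f(x*) = 5*14.0^2 - 10*14.0 = 840.0


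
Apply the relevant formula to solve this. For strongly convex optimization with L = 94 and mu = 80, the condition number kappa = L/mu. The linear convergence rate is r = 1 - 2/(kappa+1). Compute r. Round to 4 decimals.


Step 1: Compute the condition number.
kappa = L/mu = 94/80 = 1.175
Step 2: Compute the convergence rate.
r = 1 - 2/(kappa + 1) = 1 - 2*mu/(L + mu) = (L - mu)/(L + mu) = 14/174 = 0.0805


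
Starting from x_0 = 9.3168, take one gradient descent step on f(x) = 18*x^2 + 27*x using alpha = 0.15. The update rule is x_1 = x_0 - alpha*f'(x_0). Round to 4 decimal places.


We compute the gradient at x_0 and apply the update.
f'(x) = 36*x + 27
f'(9.3168) = 36*9.3168 + 27 = 362.4048
x_1 = 9.3168 - 0.15*362.4048 = -45.0439


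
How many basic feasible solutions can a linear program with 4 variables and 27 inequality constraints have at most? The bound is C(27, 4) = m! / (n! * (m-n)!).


Each vertex corresponds to some choice of n active constraints out of m, so the number of vertices is at most C(m, n) = m! / (n!(m-n)!).
m = 27, n = 4
Numerator: 27 * 26 * 25 * 24
Denominator: 4! = 24
C(27, 4) = 17550


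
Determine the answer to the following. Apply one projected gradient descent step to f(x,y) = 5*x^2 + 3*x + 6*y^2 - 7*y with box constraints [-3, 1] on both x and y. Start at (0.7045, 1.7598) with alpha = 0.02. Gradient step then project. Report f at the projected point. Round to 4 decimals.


Step 1: Compute gradient at (0.7045, 1.7598).
grad_x = 2*5*0.7045 + 3 = 10.045
grad_y = 2*6*1.7598 - 7 = 14.1176
Step 2: Gradient step.
x_raw = 0.7045 - 0.02*10.045 = 0.5036
y_raw = 1.7598 - 0.02*14.1176 = 1.4774
Step 3: Project onto [-3, 1].
x_proj = clip(0.5036) = 0.5036
y_proj = clip(1.4774) = 1.0
Step 4: Evaluate f.
f(0.5036, 1.0) = 1.7789


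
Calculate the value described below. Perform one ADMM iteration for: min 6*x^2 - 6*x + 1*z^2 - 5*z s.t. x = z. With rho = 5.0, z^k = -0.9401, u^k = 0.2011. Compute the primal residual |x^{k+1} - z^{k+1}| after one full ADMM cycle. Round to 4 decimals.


ADMM iteration with rho = 5.0, z^k = -0.9401, u^k = 0.2011
Step 1: x-update.
Minimize 6*x^2 - 6*x + (5.0/2)*(x + 0.9401 + 0.2011)^2
FOC: (2*6 + 5.0)*x = 6 + 5.0*(-0.9401 - 0.2011)
x^{k+1} = 0.0173
Step 2: z-update.
Minimize 1*z^2 - 5*z + (5.0/2)*(0.0173 - z + 0.2011)^2
FOC: (2*1 + 5.0)*z = 5 + 5.0*(0.0173 + 0.2011)
z^{k+1} = 0.8703
Step 3: u-update.
u^{k+1} = 0.2011 + 0.0173 - 0.8703 = -0.6519
Step 4: Primal residual = |0.0173 - 0.8703| = 0.853


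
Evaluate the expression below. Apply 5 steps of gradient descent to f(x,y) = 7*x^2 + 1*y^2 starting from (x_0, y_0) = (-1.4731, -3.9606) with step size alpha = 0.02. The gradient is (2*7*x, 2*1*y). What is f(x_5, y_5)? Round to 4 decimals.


Gradient descent on f(x,y) = 7*x^2 + 1*y^2.
Starting point: (-1.4731, -3.9606), alpha = 0.02
Step 1: grad_x = 2*7*-1.4731 = -20.6234, grad_y = 2*1*-3.9606 = -7.9212
  x_1 = -1.4731 - 0.02*-20.6234 = -1.0606
  y_1 = -3.9606 - 0.02*-7.9212 = -3.8022
Step 2: grad_x = 2*7*-1.0606 = -14.8488, grad_y = 2*1*-3.8022 = -7.6044
  x_2 = -1.0606 - 0.02*-14.8488 = -0.7637
  y_2 = -3.8022 - 0.02*-7.6044 = -3.6501
Step 3: grad_x = 2*7*-0.7637 = -10.6912, grad_y = 2*1*-3.6501 = -7.3002
  x_3 = -0.7637 - 0.02*-10.6912 = -0.5498
  y_3 = -3.6501 - 0.02*-7.3002 = -3.5041
Step 4: grad_x = 2*7*-0.5498 = -7.6976, grad_y = 2*1*-3.5041 = -7.0082
  x_4 = -0.5498 - 0.02*-7.6976 = -0.3959
  y_4 = -3.5041 - 0.02*-7.0082 = -3.3639
Step 5: grad_x = 2*7*-0.3959 = -5.5423, grad_y = 2*1*-3.3639 = -6.7278
  x_5 = -0.3959 - 0.02*-5.5423 = -0.285
  y_5 = -3.3639 - 0.02*-6.7278 = -3.2294
f(-0.285, -3.2294) = 7*(-0.285)^2 + 1*(-3.2294)^2 = 10.9975


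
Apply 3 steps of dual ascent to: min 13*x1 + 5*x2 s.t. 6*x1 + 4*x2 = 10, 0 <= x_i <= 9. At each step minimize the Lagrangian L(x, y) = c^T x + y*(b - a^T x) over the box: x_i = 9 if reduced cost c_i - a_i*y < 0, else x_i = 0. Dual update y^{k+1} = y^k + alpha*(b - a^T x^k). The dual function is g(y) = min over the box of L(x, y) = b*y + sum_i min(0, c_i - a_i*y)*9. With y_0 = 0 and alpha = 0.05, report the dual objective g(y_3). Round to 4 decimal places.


Dual ascent for LP: min 13*x1 + 5*x2, 6*x1 + 4*x2 = 10, 0 <= x_i <= 9
Step 1: y^k = 0.0, reduced costs: (13.0, 5.0)
  x^k = (0.0, 0.0), subgradient = b - a^T x = 10.0
  y^{k+1} = 0.0 + 0.05*10.0 = 0.5
Step 2: y^k = 0.5, reduced costs: (10.0, 3.0)
  x^k = (0.0, 0.0), subgradient = b - a^T x = 10.0
  y^{k+1} = 0.5 + 0.05*10.0 = 1.0
Step 3: y^k = 1.0, reduced costs: (7.0, 1.0)
  x^k = (0.0, 0.0), subgradient = b - a^T x = 10.0
  y^{k+1} = 1.0 + 0.05*10.0 = 1.5
Dual objective at y_3 = 1.5: reduced costs (4.0, -1.0), box minimizer x = (0.0, 9.0)
g(y_3) = b*y + (c1 - a1*y)*x1 + (c2 - a2*y)*x2 = 10*1.5 + 4.0*0.0 + (-1.0)*9.0 = 15.0 + 0.0 - 9.0 = 6.0


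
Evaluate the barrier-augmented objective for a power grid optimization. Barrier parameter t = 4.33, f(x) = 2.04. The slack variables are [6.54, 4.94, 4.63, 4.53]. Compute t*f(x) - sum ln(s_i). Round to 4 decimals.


Step 1: Compute log-barrier.
ln values: [1.8779, 1.5974, 1.5326, 1.5107]
phi = -(1.8779 + 1.5974 + 1.5326 + 1.5107) = -6.5186
Step 2: Compute augmented objective.
t*f(x) = 4.33*2.04 = 8.8332
Total = 8.8332 - 6.5186 = 2.3146


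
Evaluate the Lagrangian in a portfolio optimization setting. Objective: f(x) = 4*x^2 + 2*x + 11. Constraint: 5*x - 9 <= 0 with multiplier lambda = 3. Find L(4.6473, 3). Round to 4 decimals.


Step 1: Evaluate f(x).
f(4.6473) = 4*4.6473^2 + 2*4.6473 + 11 = 106.6842
Step 2: Evaluate g(x).
g(4.6473) = 5*4.6473 - 9 = 14.2365
Step 3: Compute Lagrangian.
L = 106.6842 + 3*14.2365 = 149.3937


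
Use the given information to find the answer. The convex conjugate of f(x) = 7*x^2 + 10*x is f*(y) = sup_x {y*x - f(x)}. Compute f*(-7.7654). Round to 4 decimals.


f*(y) = sup_x {y*x - a*x^2 - b*x} = sup_x {(y-b)*x - a*x^2}
FOC: (y - b) - 2a*x = 0 => x* = (y - b)/(2a)
x* = (-7.7654 - 10)/(2*7) = -1.269
f*(-7.7654) = (y-b)^2/(4a) = (-7.7654 - 10)^2/(4*7)
= 315.6094/28 = 11.2718


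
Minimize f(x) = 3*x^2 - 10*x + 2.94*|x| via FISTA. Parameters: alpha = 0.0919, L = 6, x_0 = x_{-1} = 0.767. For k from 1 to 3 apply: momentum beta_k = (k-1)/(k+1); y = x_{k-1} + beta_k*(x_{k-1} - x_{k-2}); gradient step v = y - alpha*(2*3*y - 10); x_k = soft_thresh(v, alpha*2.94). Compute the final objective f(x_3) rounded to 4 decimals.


FISTA on f(x) = 3*x^2 - 10*x + 2.94*|x|
L = 6, alpha = 0.0919
Iteration 1: beta = 0.0, y = 0.767 + 0.0*(0.767 - 0.767) = 0.767
  grad(y) = -5.398, v = y - alpha*grad = 1.2631
  prox(v) = soft_thresh(1.2631, 0.2702) = 0.9929
Iteration 2: beta = 0.3333, y = 0.9929 + 0.3333*(0.9929 - 0.767) = 1.0682
  grad(y) = -3.5909, v = y - alpha*grad = 1.3982
  prox(v) = soft_thresh(1.3982, 0.2702) = 1.128
Iteration 3: beta = 0.5, y = 1.128 + 0.5*(1.128 - 0.9929) = 1.1956
  grad(y) = -2.8266, v = y - alpha*grad = 1.4553
  prox(v) = soft_thresh(1.4553, 0.2702) = 1.1851
f(x_3) = 3*1.1851^2 - 10*1.1851 + 2.94*|1.1851| = -4.1534


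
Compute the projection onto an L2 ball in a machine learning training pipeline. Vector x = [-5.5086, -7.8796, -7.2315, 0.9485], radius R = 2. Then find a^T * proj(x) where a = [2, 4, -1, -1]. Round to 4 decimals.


Step 1: Compute ||x|| (intermediates to 6 decimals).
||x|| = sqrt((-5.5086)^2 + (-7.8796)^2 + (-7.2315)^2 + 0.9485^2) = 12.067602
Step 2: Project.
Since ||x|| > R, scale = R/||x|| = 2/12.067602 = 0.165733, proj(x) = scale * x
proj(x) = [-0.912957, -1.30591, -1.198498, 0.157198]
Step 3: Dot product.
a^T * proj(x) = 2*(-0.912957) + 4*(-1.30591) - 1*(-1.198498) - 1*0.157198 = -6.0083


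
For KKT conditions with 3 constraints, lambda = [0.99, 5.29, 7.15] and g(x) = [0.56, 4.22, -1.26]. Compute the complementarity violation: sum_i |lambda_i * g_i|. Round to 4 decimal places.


KKT complementary slackness check:
lambda_1 * g_1 = 0.99 * 0.56 = 0.5544
lambda_2 * g_2 = 5.29 * 4.22 = 22.3238
lambda_3 * g_3 = 7.15 * -1.26 = -9.009
Total violation = 0.5544 + 22.3238 + 9.009 = 31.8872


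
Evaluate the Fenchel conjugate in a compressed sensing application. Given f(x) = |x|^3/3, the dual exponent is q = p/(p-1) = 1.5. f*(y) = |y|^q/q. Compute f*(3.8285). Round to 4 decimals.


The conjugate exponent q satisfies 1/p + 1/q = 1.
p = 3, so q = 3/(3 - 1) = 1.5
|y|^q = 3.8285^1.5 = 7.4911
f*(3.8285) = 7.4911 / 1.5 = 4.994


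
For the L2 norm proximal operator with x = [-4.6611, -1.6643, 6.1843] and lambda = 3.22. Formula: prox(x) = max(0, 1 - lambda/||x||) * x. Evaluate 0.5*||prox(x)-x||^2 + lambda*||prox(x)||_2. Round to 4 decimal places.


Step 1: Compute ||x||.
||x|| = 7.9209
Step 2: Compute scaling factor.
scale = max(0, 1 - 3.22/7.9209) = 0.5935
Step 3: prox(x) = [-2.7663, -0.9877, 3.6703]
||prox(x)|| = 4.7009
Step 4: Proximal objective.
0.5*||prox-x||^2 = 5.1842
lambda*||prox|| = 15.1369
Total = 20.3212


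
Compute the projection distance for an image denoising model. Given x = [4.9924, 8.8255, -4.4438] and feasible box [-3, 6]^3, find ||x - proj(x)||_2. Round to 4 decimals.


Project each component onto [-3, 6].
clip(4.9924) = 4.9924, clip(8.8255) = 6.0, clip(-4.4438) = -3.0
Projection = [4.9924, 6.0, -3.0]
Squared diffs: [0.0, 7.9835, 2.0846]
Distance = sqrt(10.0681) = 3.173


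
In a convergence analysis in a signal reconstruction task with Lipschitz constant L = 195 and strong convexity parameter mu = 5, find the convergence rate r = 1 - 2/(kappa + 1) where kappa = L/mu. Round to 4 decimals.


Step 1: Compute the condition number.
kappa = L/mu = 195/5 = 39.0
Step 2: Compute the convergence rate.
r = 1 - 2/(kappa + 1) = 1 - 2*mu/(L + mu) = (L - mu)/(L + mu) = 190/200 = 0.95


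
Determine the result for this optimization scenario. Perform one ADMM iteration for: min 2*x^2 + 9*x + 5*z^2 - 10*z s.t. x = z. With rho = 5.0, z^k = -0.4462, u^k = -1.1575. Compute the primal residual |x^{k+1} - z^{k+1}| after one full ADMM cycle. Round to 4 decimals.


ADMM iteration with rho = 5.0, z^k = -0.4462, u^k = -1.1575
Step 1: x-update.
Minimize 2*x^2 + 9*x + (5.0/2)*(x + 0.4462 - 1.1575)^2
FOC: (2*2 + 5.0)*x = -9 + 5.0*(-0.4462 + 1.1575)
x^{k+1} = -0.6048
Step 2: z-update.
Minimize 5*z^2 - 10*z + (5.0/2)*(-0.6048 - z - 1.1575)^2
FOC: (2*5 + 5.0)*z = 10 + 5.0*(-0.6048 - 1.1575)
z^{k+1} = 0.0792
Step 3: u-update.
u^{k+1} = -1.1575 - 0.6048 - 0.0792 = -1.8416
Step 4: Primal residual = |-0.6048 - 0.0792| = 0.6841


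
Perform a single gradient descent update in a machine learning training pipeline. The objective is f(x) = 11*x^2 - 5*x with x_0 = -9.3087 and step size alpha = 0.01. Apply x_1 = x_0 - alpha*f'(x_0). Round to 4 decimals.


We compute the gradient at x_0 and apply the update.
f'(x) = 22*x - 5
f'(-9.3087) = 22*-9.3087 - 5 = -209.7914
x_1 = -9.3087 - 0.01*-209.7914 = -7.2108


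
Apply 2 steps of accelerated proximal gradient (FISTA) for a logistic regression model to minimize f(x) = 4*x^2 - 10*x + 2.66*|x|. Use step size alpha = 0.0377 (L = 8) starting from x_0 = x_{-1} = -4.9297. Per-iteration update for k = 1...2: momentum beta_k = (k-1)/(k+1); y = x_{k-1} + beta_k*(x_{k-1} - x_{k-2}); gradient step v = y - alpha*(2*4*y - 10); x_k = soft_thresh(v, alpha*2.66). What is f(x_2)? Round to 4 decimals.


FISTA on f(x) = 4*x^2 - 10*x + 2.66*|x|
L = 8, alpha = 0.0377
Iteration 1: beta = 0.0, y = -4.9297 + 0.0*(-4.9297 + 4.9297) = -4.9297
  grad(y) = -49.4376, v = y - alpha*grad = -3.0659
  prox(v) = soft_thresh(-3.0659, 0.1003) = -2.9656
Iteration 2: beta = 0.3333, y = -2.9656 + 0.3333*(-2.9656 + 4.9297) = -2.3109
  grad(y) = -28.4874, v = y - alpha*grad = -1.237
  prox(v) = soft_thresh(-1.237, 0.1003) = -1.1367
f(x_2) = 4*(-1.1367)^2 - 10*(-1.1367) + 2.66*|-1.1367| = 19.5583


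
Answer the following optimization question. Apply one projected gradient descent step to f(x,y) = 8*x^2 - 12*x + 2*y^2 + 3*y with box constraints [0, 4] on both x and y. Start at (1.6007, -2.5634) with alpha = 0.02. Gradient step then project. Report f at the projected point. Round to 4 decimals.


Step 1: Compute gradient at (1.6007, -2.5634).
grad_x = 2*8*1.6007 - 12 = 13.6112
grad_y = 2*2*-2.5634 + 3 = -7.2536
Step 2: Gradient step.
x_raw = 1.6007 - 0.02*13.6112 = 1.3285
y_raw = -2.5634 - 0.02*-7.2536 = -2.4183
Step 3: Project onto [0, 4].
x_proj = clip(1.3285) = 1.3285
y_proj = clip(-2.4183) = 0.0
Step 4: Evaluate f.
f(1.3285, 0.0) = -1.8229


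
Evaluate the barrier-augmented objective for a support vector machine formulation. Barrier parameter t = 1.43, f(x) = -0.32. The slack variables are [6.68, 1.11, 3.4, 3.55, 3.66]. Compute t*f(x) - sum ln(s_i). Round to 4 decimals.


Step 1: Compute log-barrier.
ln values: [1.8991, 0.1044, 1.2238, 1.2669, 1.2975]
phi = -(1.8991 + 0.1044 + 1.2238 + 1.2669 + 1.2975) = -5.7917
Step 2: Compute augmented objective.
t*f(x) = 1.43*-0.32 = -0.4576
Total = -0.4576 - 5.7917 = -6.2493


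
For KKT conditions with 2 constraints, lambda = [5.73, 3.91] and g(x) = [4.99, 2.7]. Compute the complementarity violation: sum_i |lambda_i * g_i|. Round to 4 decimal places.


KKT complementary slackness check:
lambda_1 * g_1 = 5.73 * 4.99 = 28.5927
lambda_2 * g_2 = 3.91 * 2.7 = 10.557
Total violation = 28.5927 + 10.557 = 39.1497


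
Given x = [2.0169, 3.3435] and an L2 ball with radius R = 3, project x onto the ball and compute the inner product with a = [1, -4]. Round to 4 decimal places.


Step 1: Compute ||x|| (intermediates to 6 decimals).
||x|| = sqrt(2.0169^2 + 3.3435^2) = 3.904725
Step 2: Project.
Since ||x|| > R, scale = R/||x|| = 3/3.904725 = 0.7683, proj(x) = scale * x
proj(x) = [1.549584, 2.568811]
Step 3: Dot product.
a^T * proj(x) = 1*1.549584 - 4*2.568811 = -8.7257


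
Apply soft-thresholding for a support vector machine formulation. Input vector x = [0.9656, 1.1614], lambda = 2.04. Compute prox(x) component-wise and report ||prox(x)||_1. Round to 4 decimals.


Soft-thresholding with lambda = 2.04:
prox(0.9656) = sign(0.9656)*max(|0.9656| - 2.04, 0) = 0.0
prox(1.1614) = sign(1.1614)*max(|1.1614| - 2.04, 0) = 0.0
prox(x) = [0.0, 0.0]
||prox(x)||_1 = 0.0 + 0.0 = 0.0


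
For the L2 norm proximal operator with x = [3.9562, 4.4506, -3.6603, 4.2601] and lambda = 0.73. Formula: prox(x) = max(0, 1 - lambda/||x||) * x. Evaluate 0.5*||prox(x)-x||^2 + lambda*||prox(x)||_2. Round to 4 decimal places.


Step 1: Compute ||x||.
||x|| = 8.1857
Step 2: Compute scaling factor.
scale = max(0, 1 - 0.73/8.1857) = 0.9108
Step 3: prox(x) = [3.6034, 4.0537, -3.3339, 3.8802]
||prox(x)|| = 7.4557
Step 4: Proximal objective.
0.5*||prox-x||^2 = 0.2665
lambda*||prox|| = 5.4427
Total = 5.7091


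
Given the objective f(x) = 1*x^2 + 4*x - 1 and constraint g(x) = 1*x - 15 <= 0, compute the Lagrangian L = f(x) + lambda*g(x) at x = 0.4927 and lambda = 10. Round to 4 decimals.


Step 1: Evaluate f(x).
f(0.4927) = 1*0.4927^2 + 4*0.4927 - 1 = 1.2136
Step 2: Evaluate g(x).
g(0.4927) = 1*0.4927 - 15 = -14.5073
Step 3: Compute Lagrangian.
L = 1.2136 + 10*-14.5073 = -143.8594


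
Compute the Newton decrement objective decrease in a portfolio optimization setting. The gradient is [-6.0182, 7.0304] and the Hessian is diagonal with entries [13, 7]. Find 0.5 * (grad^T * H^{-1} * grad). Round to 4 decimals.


Step 1: H is diagonal, so H^(-1) * g = [-0.4629, 1.0043].
Step 2: g^T H^(-1) g = sum_i g_i^2 / H_ii
  = (-6.0182)^2/13 + (7.0304)^2/7
  = 2.7861 + 7.0609 = 9.847
Step 3: Objective decrease = 0.5 * g^T H^(-1) g = 4.9235


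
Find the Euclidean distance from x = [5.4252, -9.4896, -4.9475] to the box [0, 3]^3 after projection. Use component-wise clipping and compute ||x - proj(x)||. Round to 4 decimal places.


Project each component onto [0, 3].
clip(5.4252) = 3.0, clip(-9.4896) = 0.0, clip(-4.9475) = 0.0
Projection = [3.0, 0.0, 0.0]
Squared diffs: [5.8816, 90.0525, 24.4778]
Distance = sqrt(120.4119) = 10.9732


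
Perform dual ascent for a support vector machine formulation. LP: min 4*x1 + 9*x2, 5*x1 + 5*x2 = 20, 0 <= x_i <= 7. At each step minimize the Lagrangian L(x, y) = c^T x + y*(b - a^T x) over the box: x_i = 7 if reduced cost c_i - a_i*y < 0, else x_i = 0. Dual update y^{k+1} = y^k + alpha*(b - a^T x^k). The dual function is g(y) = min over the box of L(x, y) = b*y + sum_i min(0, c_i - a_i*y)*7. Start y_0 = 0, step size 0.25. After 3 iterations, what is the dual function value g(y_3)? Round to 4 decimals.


Dual ascent for LP: min 4*x1 + 9*x2, 5*x1 + 5*x2 = 20, 0 <= x_i <= 7
Step 1: y^k = 0.0, reduced costs: (4.0, 9.0)
  x^k = (0.0, 0.0), subgradient = b - a^T x = 20.0
  y^{k+1} = 0.0 + 0.25*20.0 = 5.0
Step 2: y^k = 5.0, reduced costs: (-21.0, -16.0)
  x^k = (7.0, 7.0), subgradient = b - a^T x = -50.0
  y^{k+1} = 5.0 + 0.25*-50.0 = -7.5
Step 3: y^k = -7.5, reduced costs: (41.5, 46.5)
  x^k = (0.0, 0.0), subgradient = b - a^T x = 20.0
  y^{k+1} = -7.5 + 0.25*20.0 = -2.5
Dual objective at y_3 = -2.5: reduced costs (16.5, 21.5), box minimizer x = (0.0, 0.0)
g(y_3) = b*y + (c1 - a1*y)*x1 + (c2 - a2*y)*x2 = 20*(-2.5) + 16.5*0.0 + 21.5*0.0 = -50.0 + 0.0 + 0.0 = -50.0


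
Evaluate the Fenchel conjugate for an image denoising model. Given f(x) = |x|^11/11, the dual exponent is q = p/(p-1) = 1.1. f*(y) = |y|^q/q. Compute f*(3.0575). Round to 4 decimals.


The conjugate exponent q satisfies 1/p + 1/q = 1.
p = 11, so q = 11/(11 - 1) = 1.1
|y|^q = 3.0575^1.1 = 3.419
f*(3.0575) = 3.419 / 1.1 = 3.1082


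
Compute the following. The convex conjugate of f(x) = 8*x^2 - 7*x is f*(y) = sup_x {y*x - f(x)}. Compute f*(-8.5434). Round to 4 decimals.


f*(y) = sup_x {y*x - a*x^2 - b*x} = sup_x {(y-b)*x - a*x^2}
FOC: (y - b) - 2a*x = 0 => x* = (y - b)/(2a)
x* = (-8.5434 + 7)/(2*8) = -0.0965
f*(-8.5434) = (y-b)^2/(4a) = (-8.5434 + 7)^2/(4*8)
= 2.3821/32 = 0.0744


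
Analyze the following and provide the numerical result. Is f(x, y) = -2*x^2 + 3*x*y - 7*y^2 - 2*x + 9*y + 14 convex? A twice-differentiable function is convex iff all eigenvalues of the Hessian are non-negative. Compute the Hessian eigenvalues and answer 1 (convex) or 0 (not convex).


The Hessian of f(x,y) = -2*x^2 + 3*x*y - 7*y^2 - 2*x + 9*y + 14 is:
H = [[-4, 3], [3, -14]]
Trace = -4 - 14 = -18
Determinant = -4*-14 - (3)^2 = 47
Discriminant = (-18)^2 - 4*47 = 136.0
Eigenvalues: lambda_1 = -14.831, lambda_2 = -3.169
The function is not convex.

0


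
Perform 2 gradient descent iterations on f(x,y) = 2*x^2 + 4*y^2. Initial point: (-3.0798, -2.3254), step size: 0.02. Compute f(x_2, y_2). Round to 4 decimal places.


Gradient descent on f(x,y) = 2*x^2 + 4*y^2.
Starting point: (-3.0798, -2.3254), alpha = 0.02
Step 1: grad_x = 2*2*-3.0798 = -12.3192, grad_y = 2*4*-2.3254 = -18.6032
  x_1 = -3.0798 - 0.02*-12.3192 = -2.8334
  y_1 = -2.3254 - 0.02*-18.6032 = -1.9533
Step 2: grad_x = 2*2*-2.8334 = -11.3337, grad_y = 2*4*-1.9533 = -15.6267
  x_2 = -2.8334 - 0.02*-11.3337 = -2.6067
  y_2 = -1.9533 - 0.02*-15.6267 = -1.6408
f(-2.6067, -1.6408) = 2*(-2.6067)^2 + 4*(-1.6408)^2 = 24.3591


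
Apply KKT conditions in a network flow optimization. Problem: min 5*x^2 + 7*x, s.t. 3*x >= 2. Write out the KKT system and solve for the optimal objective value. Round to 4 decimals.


Step 1: Try lambda = 0 (constraint inactive).
x_unc = -7/(2*5) = -0.7
Check: 3*-0.7 = -2.1 < 2 -- violated!
Step 2: Constraint must be active: 3*x = 2
x* = 2/3 = 0.6667 (rounded; the exact value 2/3 is used below)
lambda = (2*5*(2/3) + 7)/3 = 4.5556
Step 3: Compute optimal value.
f(x*) = 5*(2/3)^2 + 7*(2/3) = 6.8889


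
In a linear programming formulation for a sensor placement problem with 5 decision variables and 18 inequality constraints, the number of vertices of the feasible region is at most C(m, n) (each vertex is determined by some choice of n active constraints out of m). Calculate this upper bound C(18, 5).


Each vertex corresponds to some choice of n active constraints out of m, so the number of vertices is at most C(m, n) = m! / (n!(m-n)!).
m = 18, n = 5
Numerator: 18 * 17 * 16 * 15 * 14
Denominator: 5! = 120
C(18, 5) = 8568


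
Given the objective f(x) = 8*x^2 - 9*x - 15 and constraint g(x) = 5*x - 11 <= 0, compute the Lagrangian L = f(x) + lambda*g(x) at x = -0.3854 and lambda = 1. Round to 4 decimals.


Step 1: Evaluate f(x).
f(-0.3854) = 8*(-0.3854)^2 - 9*(-0.3854) - 15 = -10.3431
Step 2: Evaluate g(x).
g(-0.3854) = 5*-0.3854 - 11 = -12.927
Step 3: Compute Lagrangian.
L = -10.3431 + 1*-12.927 = -23.2701


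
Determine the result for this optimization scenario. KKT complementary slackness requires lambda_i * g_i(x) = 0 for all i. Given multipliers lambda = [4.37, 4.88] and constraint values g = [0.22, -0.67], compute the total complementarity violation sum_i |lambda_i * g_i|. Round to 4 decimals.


KKT complementary slackness check:
lambda_1 * g_1 = 4.37 * 0.22 = 0.9614
lambda_2 * g_2 = 4.88 * -0.67 = -3.2696
Total violation = 0.9614 + 3.2696 = 4.231


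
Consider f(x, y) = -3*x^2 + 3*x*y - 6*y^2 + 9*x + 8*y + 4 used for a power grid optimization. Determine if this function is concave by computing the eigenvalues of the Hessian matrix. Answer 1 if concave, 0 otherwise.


The Hessian of f(x,y) = -3*x^2 + 3*x*y - 6*y^2 + 9*x + 8*y + 4 is:
H = [[-6, 3], [3, -12]]
Trace = -6 - 12 = -18
Determinant = -6*-12 - (3)^2 = 63
Discriminant = (-18)^2 - 4*63 = 72.0
Eigenvalues: lambda_1 = -13.2426, lambda_2 = -4.7574
The function is concave.

1


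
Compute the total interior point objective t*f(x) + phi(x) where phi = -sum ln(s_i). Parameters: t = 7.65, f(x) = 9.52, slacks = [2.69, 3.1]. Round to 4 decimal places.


Step 1: Compute log-barrier.
ln values: [0.9895, 1.1314]
phi = -(0.9895 + 1.1314) = -2.1209
Step 2: Compute augmented objective.
t*f(x) = 7.65*9.52 = 72.828
Total = 72.828 - 2.1209 = 70.7071


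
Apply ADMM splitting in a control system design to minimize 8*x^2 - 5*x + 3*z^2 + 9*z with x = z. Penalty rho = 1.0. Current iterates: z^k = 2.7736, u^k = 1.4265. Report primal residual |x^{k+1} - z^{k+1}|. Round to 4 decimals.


ADMM iteration with rho = 1.0, z^k = 2.7736, u^k = 1.4265
Step 1: x-update.
Minimize 8*x^2 - 5*x + (1.0/2)*(x - 2.7736 + 1.4265)^2
FOC: (2*8 + 1.0)*x = 5 + 1.0*(2.7736 - 1.4265)
x^{k+1} = 0.3734
Step 2: z-update.
Minimize 3*z^2 + 9*z + (1.0/2)*(0.3734 - z + 1.4265)^2
FOC: (2*3 + 1.0)*z = -9 + 1.0*(0.3734 + 1.4265)
z^{k+1} = -1.0286
Step 3: u-update.
u^{k+1} = 1.4265 + 0.3734 + 1.0286 = 2.8285
Step 4: Primal residual = |0.3734 + 1.0286| = 1.402


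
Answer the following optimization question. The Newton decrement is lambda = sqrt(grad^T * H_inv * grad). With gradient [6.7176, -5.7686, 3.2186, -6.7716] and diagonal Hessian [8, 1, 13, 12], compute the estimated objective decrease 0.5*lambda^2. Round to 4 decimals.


Step 1: H is diagonal, so H^(-1) * g = [0.8397, -5.7686, 0.2476, -0.5643].
Step 2: g^T H^(-1) g = sum_i g_i^2 / H_ii
  = (6.7176)^2/8 + (-5.7686)^2/1 + (3.2186)^2/13 + (-6.7716)^2/12
  = 5.6408 + 33.2767 + 0.7969 + 3.8212 = 43.5356
Step 3: Objective decrease = 0.5 * g^T H^(-1) g = 21.7678


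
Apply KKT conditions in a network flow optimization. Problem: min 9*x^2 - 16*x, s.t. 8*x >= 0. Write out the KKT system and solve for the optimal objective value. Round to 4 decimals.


Step 1: Try lambda = 0 (constraint inactive).
Stationarity: 2*9*x - 16 = 0
x* = 16/(2*9) = 8/9 = 0.8889 (rounded; the exact value 8/9 is used below)
Check constraint: 8*0.8889 = 7.1112 >= 0 -- satisfied.
Step 2: Compute optimal value.
f(x*) = 9*(8/9)^2 - 16*(8/9) = -7.1111


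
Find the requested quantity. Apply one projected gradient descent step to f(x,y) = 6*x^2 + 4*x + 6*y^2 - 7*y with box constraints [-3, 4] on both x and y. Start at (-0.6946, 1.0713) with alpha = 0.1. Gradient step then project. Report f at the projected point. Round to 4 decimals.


Step 1: Compute gradient at (-0.6946, 1.0713).
grad_x = 2*6*-0.6946 + 4 = -4.3352
grad_y = 2*6*1.0713 - 7 = 5.8556
Step 2: Gradient step.
x_raw = -0.6946 - 0.1*-4.3352 = -0.2611
y_raw = 1.0713 - 0.1*5.8556 = 0.4857
Step 3: Project onto [-3, 4].
x_proj = clip(-0.2611) = -0.2611
y_proj = clip(0.4857) = 0.4857
Step 4: Evaluate f.
f(-0.2611, 0.4857) = -2.6199


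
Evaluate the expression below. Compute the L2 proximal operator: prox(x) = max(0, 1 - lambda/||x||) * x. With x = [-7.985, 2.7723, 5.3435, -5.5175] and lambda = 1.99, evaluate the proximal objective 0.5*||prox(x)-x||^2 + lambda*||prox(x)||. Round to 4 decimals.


Step 1: Compute ||x||.
||x|| = 11.4211
Step 2: Compute scaling factor.
scale = max(0, 1 - 1.99/11.4211) = 0.8258
Step 3: prox(x) = [-6.5937, 2.2893, 4.4125, -4.5561]
||prox(x)|| = 9.4311
Step 4: Proximal objective.
0.5*||prox-x||^2 = 1.9801
lambda*||prox|| = 18.7679
Total = 20.748


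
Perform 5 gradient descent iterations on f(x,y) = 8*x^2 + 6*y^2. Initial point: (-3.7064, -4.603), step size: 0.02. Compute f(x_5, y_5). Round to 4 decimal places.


Gradient descent on f(x,y) = 8*x^2 + 6*y^2.
Starting point: (-3.7064, -4.603), alpha = 0.02
Step 1: grad_x = 2*8*-3.7064 = -59.3024, grad_y = 2*6*-4.603 = -55.236
  x_1 = -3.7064 - 0.02*-59.3024 = -2.5204
  y_1 = -4.603 - 0.02*-55.236 = -3.4983
Step 2: grad_x = 2*8*-2.5204 = -40.3256, grad_y = 2*6*-3.4983 = -41.9794
  x_2 = -2.5204 - 0.02*-40.3256 = -1.7138
  y_2 = -3.4983 - 0.02*-41.9794 = -2.6587
Step 3: grad_x = 2*8*-1.7138 = -27.4214, grad_y = 2*6*-2.6587 = -31.9043
  x_3 = -1.7138 - 0.02*-27.4214 = -1.1654
  y_3 = -2.6587 - 0.02*-31.9043 = -2.0206
Step 4: grad_x = 2*8*-1.1654 = -18.6466, grad_y = 2*6*-2.0206 = -24.2473
  x_4 = -1.1654 - 0.02*-18.6466 = -0.7925
  y_4 = -2.0206 - 0.02*-24.2473 = -1.5357
Step 5: grad_x = 2*8*-0.7925 = -12.6797, grad_y = 2*6*-1.5357 = -18.4279
  x_5 = -0.7925 - 0.02*-12.6797 = -0.5389
  y_5 = -1.5357 - 0.02*-18.4279 = -1.1671
f(-0.5389, -1.1671) = 8*(-0.5389)^2 + 6*(-1.1671)^2 = 10.496


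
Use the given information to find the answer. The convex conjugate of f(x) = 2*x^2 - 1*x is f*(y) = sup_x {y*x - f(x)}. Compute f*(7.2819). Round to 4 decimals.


f*(y) = sup_x {y*x - a*x^2 - b*x} = sup_x {(y-b)*x - a*x^2}
FOC: (y - b) - 2a*x = 0 => x* = (y - b)/(2a)
x* = (7.2819 + 1)/(2*2) = 2.0705
f*(7.2819) = (y-b)^2/(4a) = (7.2819 + 1)^2/(4*2)
= 68.5899/8 = 8.5737


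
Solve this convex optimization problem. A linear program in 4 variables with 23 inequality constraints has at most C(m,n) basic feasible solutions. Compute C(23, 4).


Each vertex corresponds to some choice of n active constraints out of m, so the number of vertices is at most C(m, n) = m! / (n!(m-n)!).
m = 23, n = 4
Numerator: 23 * 22 * 21 * 20
Denominator: 4! = 24
C(23, 4) = 8855


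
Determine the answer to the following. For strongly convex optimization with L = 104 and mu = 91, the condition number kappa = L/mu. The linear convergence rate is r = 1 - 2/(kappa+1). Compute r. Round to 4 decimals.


Step 1: Compute the condition number.
kappa = L/mu = 104/91 = 1.1429
Step 2: Compute the convergence rate.
r = 1 - 2/(kappa + 1) = 1 - 2*mu/(L + mu) = (L - mu)/(L + mu) = 13/195 = 0.0667


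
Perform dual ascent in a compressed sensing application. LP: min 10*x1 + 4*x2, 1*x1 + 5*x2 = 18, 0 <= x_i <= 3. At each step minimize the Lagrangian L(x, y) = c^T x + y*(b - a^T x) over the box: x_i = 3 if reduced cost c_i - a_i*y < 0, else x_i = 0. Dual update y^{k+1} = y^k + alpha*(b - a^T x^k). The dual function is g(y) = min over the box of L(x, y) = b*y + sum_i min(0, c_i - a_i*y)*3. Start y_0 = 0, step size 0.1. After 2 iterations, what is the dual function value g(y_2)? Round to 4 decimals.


Dual ascent for LP: min 10*x1 + 4*x2, 1*x1 + 5*x2 = 18, 0 <= x_i <= 3
Step 1: y^k = 0.0, reduced costs: (10.0, 4.0)
  x^k = (0.0, 0.0), subgradient = b - a^T x = 18.0
  y^{k+1} = 0.0 + 0.1*18.0 = 1.8
Step 2: y^k = 1.8, reduced costs: (8.2, -5.0)
  x^k = (0.0, 3.0), subgradient = b - a^T x = 3.0
  y^{k+1} = 1.8 + 0.1*3.0 = 2.1
Dual objective at y_2 = 2.1: reduced costs (7.9, -6.5), box minimizer x = (0.0, 3.0)
g(y_2) = b*y + (c1 - a1*y)*x1 + (c2 - a2*y)*x2 = 18*2.1 + 7.9*0.0 + (-6.5)*3.0 = 37.8 + 0.0 - 19.5 = 18.3


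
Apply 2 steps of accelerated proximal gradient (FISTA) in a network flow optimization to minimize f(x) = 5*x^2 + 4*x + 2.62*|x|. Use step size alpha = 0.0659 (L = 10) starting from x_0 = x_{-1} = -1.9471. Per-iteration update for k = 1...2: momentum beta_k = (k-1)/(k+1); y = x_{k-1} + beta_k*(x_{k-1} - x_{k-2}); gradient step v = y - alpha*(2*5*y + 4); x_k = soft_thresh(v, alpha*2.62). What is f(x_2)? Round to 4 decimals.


FISTA on f(x) = 5*x^2 + 4*x + 2.62*|x|
L = 10, alpha = 0.0659
Iteration 1: beta = 0.0, y = -1.9471 + 0.0*(-1.9471 + 1.9471) = -1.9471
  grad(y) = -15.471, v = y - alpha*grad = -0.9276
  prox(v) = soft_thresh(-0.9276, 0.1727) = -0.7549
Iteration 2: beta = 0.3333, y = -0.7549 + 0.3333*(-0.7549 + 1.9471) = -0.3575
  grad(y) = 0.425, v = y - alpha*grad = -0.3855
  prox(v) = soft_thresh(-0.3855, 0.1727) = -0.2129
f(x_2) = 5*(-0.2129)^2 + 4*(-0.2129) + 2.62*|-0.2129| = -0.0672


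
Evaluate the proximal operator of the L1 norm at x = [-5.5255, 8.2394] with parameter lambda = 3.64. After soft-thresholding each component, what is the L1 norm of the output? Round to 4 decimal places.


Soft-thresholding with lambda = 3.64:
prox(-5.5255) = sign(-5.5255)*max(|-5.5255| - 3.64, 0) = -1.8855
prox(8.2394) = sign(8.2394)*max(|8.2394| - 3.64, 0) = 4.5994
prox(x) = [-1.8855, 4.5994]
||prox(x)||_1 = 1.8855 + 4.5994 = 6.4849


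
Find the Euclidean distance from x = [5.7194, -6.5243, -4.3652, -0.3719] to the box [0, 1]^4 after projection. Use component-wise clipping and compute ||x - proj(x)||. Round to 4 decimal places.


Project each component onto [0, 1].
clip(5.7194) = 1.0, clip(-6.5243) = 0.0, clip(-4.3652) = 0.0, clip(-0.3719) = 0.0
Projection = [1.0, 0.0, 0.0, 0.0]
Squared diffs: [22.2727, 42.5665, 19.055, 0.1383]
Distance = sqrt(84.0325) = 9.1669


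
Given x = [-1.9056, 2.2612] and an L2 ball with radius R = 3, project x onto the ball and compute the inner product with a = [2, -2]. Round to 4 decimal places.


Step 1: Compute ||x|| (intermediates to 6 decimals).
||x|| = sqrt((-1.9056)^2 + 2.2612^2) = 2.957082
Step 2: Project.
Since ||x|| <= R, proj = x (no scaling needed).
proj(x) = [-1.9056, 2.2612]
Step 3: Dot product.
a^T * proj(x) = 2*(-1.9056) - 2*2.2612 = -8.3336


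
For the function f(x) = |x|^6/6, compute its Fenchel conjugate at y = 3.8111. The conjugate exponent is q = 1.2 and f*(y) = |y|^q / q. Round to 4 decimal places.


The conjugate exponent q satisfies 1/p + 1/q = 1.
p = 6, so q = 6/(6 - 1) = 1.2
|y|^q = 3.8111^1.2 = 4.9804
f*(3.8111) = 4.9804 / 1.2 = 4.1503


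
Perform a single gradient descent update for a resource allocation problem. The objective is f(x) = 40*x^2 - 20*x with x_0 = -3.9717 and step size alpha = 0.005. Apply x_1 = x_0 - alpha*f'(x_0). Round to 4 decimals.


We compute the gradient at x_0 and apply the update.
f'(x) = 80*x - 20
f'(-3.9717) = 80*-3.9717 - 20 = -337.736
x_1 = -3.9717 - 0.005*-337.736 = -2.283


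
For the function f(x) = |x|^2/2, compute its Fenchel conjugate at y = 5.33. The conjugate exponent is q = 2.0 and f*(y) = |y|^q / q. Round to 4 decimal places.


The conjugate exponent q satisfies 1/p + 1/q = 1.
p = 2, so q = 2/(2 - 1) = 2.0
|y|^q = 5.33^2.0 = 28.4089
f*(5.33) = 28.4089 / 2.0 = 14.2045


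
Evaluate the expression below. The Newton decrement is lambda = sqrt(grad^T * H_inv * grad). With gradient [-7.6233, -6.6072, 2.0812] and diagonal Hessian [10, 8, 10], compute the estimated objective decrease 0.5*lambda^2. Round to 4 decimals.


Step 1: H is diagonal, so H^(-1) * g = [-0.7623, -0.8259, 0.2081].
Step 2: g^T H^(-1) g = sum_i g_i^2 / H_ii
  = (-7.6233)^2/10 + (-6.6072)^2/8 + (2.0812)^2/10
  = 5.8115 + 5.4569 + 0.4331 = 11.7015
Step 3: Objective decrease = 0.5 * g^T H^(-1) g = 5.8507
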